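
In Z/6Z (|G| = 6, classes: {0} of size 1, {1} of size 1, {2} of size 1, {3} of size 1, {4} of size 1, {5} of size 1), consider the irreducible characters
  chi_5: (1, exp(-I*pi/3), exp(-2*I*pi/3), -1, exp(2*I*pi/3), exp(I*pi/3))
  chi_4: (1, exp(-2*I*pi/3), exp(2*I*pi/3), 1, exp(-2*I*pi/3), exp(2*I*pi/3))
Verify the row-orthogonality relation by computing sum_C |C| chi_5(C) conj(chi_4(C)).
Sum = 0; so <chi_5, chi_4> = 0 (distinct irreducibles are orthogonal).

Derivation: Compute term by term over conjugacy classes (|C| * chi_5(C) * conj(chi_4(C))):
  1*(1)*conj(1) + 1*(exp(-I*pi/3))*conj(exp(-2*I*pi/3)) + 1*(exp(-2*I*pi/3))*conj(exp(2*I*pi/3)) + 1*(-1)*conj(1) + 1*(exp(2*I*pi/3))*conj(exp(-2*I*pi/3)) + 1*(exp(I*pi/3))*conj(exp(2*I*pi/3))
  = (1) + (exp(I*pi/3)) + (exp(2*I*pi/3)) + (-1) + (exp(-2*I*pi/3)) + (exp(-I*pi/3))
  = 0.
(Exp terms are combined using exp(i*s)*conj(exp(i*t)) = exp(i*(s-t)), and sums of them are collapsed using the identity that for every m > 1 the m distinct m-th roots of unity sum to 0, e.g. 1 + exp(2*I*pi/3) + exp(-2*I*pi/3) = 0.)
Dividing by |G| = 6 gives 0/6 = 0, matching the row-orthogonality relation <chi_5, chi_4> = [chi_5 = chi_4].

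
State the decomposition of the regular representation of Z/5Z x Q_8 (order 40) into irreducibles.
Each irreducible V_i of dimension d_i appears with multiplicity d_i, i.e. rho_reg = (direct sum over all irreducibles V_i) d_i V_i. The irreducible dimensions for Z/5Z x Q_8 are 1, 1, 1, 1, 1, 1, 1, 1, 1, 1, 1, 1, 1, 1, 1, 1, 1, 1, 1, 1, 2, 2, 2, 2, 2: 20 irreducibles of dimension 1, each with multiplicity 1; 5 irreducibles of dimension 2, each with multiplicity 2. Total dimension 20*1*1 + 5*2*2 = 40 = |G|.

Argument: General theorem: in the regular representation of a finite group G, each irreducible appears with multiplicity equal to its dimension. Check: dim(rho_reg) = sum d_i^2 = 1 + 1 + 1 + 1 + 1 + 1 + 1 + 1 + 1 + 1 + 1 + 1 + 1 + 1 + 1 + 1 + 1 + 1 + 1 + 1 + 4 + 4 + 4 + 4 + 4 = 40 = |G|.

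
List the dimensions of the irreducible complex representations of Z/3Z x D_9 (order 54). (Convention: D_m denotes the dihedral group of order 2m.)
Dimensions: 1, 1, 1, 1, 1, 1, 2, 2, 2, 2, 2, 2, 2, 2, 2, 2, 2, 2

Reasoning: There are 18 irreducibles (= number of conjugacy classes). Their dimensions d_i satisfy sum d_i^2 = |G| = 54: 1 + 1 + 1 + 1 + 1 + 1 + 4 + 4 + 4 + 4 + 4 + 4 + 4 + 4 + 4 + 4 + 4 + 4 = 54. (For the product with Z/3Z: each of the 3 1-dim characters of Z/3Z tensors with each irrep of D_9, giving 3 copies of each D_9-dimension.)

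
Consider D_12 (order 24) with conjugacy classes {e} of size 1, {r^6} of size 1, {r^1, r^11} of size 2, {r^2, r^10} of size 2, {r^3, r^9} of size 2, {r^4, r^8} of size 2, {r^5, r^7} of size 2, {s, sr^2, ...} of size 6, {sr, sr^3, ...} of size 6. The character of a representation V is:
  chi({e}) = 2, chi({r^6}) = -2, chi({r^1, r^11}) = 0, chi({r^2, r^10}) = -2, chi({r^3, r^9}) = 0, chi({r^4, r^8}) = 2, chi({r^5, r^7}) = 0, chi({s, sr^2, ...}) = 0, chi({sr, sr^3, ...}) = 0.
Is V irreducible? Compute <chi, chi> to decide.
Irreducible: <chi, chi> = 1.

Why: <chi, chi> = (1/|G|) sum_C |C| * |chi(C)|^2 = (1/24)[1*|2|^2 + 1*|-2|^2 + 2*|0|^2 + 2*|-2|^2 + 2*|0|^2 + 2*|2|^2 + 2*|0|^2 + 6*|0|^2 + 6*|0|^2]
  = (1/24)[(4) + (4) + (0) + (8) + (0) + (8) + (0) + (0) + (0)] = 24/24 = 1.
A character is irreducible iff <chi, chi> = 1, so this representation is irreducible.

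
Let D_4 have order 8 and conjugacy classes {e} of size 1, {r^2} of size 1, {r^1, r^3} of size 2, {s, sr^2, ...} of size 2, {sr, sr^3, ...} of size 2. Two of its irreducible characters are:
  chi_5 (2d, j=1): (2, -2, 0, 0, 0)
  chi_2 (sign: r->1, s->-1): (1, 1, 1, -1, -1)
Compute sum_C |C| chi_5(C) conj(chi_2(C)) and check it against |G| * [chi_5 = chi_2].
Sum = 0; so <chi_5, chi_2> = 0 (distinct irreducibles are orthogonal).

Reasoning: Compute term by term over conjugacy classes (|C| * chi_5(C) * conj(chi_2(C))):
  1*(2)*conj(1) + 1*(-2)*conj(1) + 2*(0)*conj(1) + 2*(0)*conj(-1) + 2*(0)*conj(-1)
  = (2) + (-2) + (0) + (0) + (0)
  = 0.
Dividing by |G| = 8 gives 0/8 = 0, matching the row-orthogonality relation <chi_5, chi_2> = [chi_5 = chi_2].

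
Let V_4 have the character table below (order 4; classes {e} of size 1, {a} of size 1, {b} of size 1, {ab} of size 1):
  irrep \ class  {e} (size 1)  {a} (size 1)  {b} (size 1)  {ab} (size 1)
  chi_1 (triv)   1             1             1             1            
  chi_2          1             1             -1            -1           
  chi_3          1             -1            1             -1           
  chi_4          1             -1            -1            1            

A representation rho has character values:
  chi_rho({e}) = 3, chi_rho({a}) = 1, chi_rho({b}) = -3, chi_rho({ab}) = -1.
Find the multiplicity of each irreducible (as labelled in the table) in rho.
Multiplicities: chi_1: 0, chi_2: 2, chi_3: 0, chi_4: 1.

Use <chi_rho, chi> = (1/|G|) sum_C |C| * chi_rho(C) * conj(chi(C)) with |G| = 4 for each irreducible chi in the table:
  <chi_rho, chi_1> = (1/4)[1*(3)*conj(1) + 1*(1)*conj(1) + 1*(-3)*conj(1) + 1*(-1)*conj(1)]
      = (1/4)[(3) + (1) + (-3) + (-1)] = 0/4 = 0
  <chi_rho, chi_2> = (1/4)[1*(3)*conj(1) + 1*(1)*conj(1) + 1*(-3)*conj(-1) + 1*(-1)*conj(-1)]
      = (1/4)[(3) + (1) + (3) + (1)] = 8/4 = 2
  <chi_rho, chi_3> = (1/4)[1*(3)*conj(1) + 1*(1)*conj(-1) + 1*(-3)*conj(1) + 1*(-1)*conj(-1)]
      = (1/4)[(3) + (-1) + (-3) + (1)] = 0/4 = 0
  <chi_rho, chi_4> = (1/4)[1*(3)*conj(1) + 1*(1)*conj(-1) + 1*(-3)*conj(-1) + 1*(-1)*conj(1)]
      = (1/4)[(3) + (-1) + (3) + (-1)] = 4/4 = 1
Dimension check: dim(rho) = sum (mult * dim) = 0*1 + 2*1 + 0*1 + 1*1 = 3 = chi_rho(e) = 3.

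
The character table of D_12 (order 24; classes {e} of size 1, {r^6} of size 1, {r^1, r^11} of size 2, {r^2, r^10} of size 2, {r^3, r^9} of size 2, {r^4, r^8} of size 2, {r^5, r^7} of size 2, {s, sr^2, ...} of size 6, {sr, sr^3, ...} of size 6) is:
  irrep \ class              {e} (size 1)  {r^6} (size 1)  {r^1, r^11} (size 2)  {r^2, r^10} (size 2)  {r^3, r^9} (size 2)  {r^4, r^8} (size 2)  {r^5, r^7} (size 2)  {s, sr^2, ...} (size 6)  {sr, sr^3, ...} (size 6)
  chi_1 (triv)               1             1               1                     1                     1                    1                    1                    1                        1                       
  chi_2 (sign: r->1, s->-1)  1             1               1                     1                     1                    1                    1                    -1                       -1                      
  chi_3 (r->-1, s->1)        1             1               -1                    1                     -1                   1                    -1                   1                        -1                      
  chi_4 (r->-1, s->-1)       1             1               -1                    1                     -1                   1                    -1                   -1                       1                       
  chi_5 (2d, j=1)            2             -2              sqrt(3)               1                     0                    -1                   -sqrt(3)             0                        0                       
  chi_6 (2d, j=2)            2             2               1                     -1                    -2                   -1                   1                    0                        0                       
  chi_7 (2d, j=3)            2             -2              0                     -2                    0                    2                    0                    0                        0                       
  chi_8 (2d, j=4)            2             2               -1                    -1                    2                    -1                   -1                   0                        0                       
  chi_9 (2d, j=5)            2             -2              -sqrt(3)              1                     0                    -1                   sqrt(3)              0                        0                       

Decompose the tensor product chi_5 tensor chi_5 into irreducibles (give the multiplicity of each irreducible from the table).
chi_5 tensor chi_5 = chi_1 + chi_2 + chi_6 (all other irreducibles have multiplicity 0).

The character of a tensor product is the pointwise product (chi_5 * chi_5)(C) = chi_5(C) * chi_5(C):
  {e}: (2)*(2), {r^6}: (-2)*(-2), {r^1, r^11}: (sqrt(3))*(sqrt(3)), {r^2, r^10}: (1)*(1), {r^3, r^9}: (0)*(0), {r^4, r^8}: (-1)*(-1), {r^5, r^7}: (-sqrt(3))*(-sqrt(3)), {s, sr^2, ...}: (0)*(0), {sr, sr^3, ...}: (0)*(0)
so (chi_5 * chi_5) takes values
  {e} -> 4, {r^6} -> 4, {r^1, r^11} -> 3, {r^2, r^10} -> 1, {r^3, r^9} -> 0, {r^4, r^8} -> 1, {r^5, r^7} -> 3, {s, sr^2, ...} -> 0, {sr, sr^3, ...} -> 0.
Now take the inner product of this character with each irreducible chi from the table, <chi_5*chi_5, chi> = (1/24) sum_C |C| (chi_5*chi_5)(C) conj(chi(C)):
  <chi_5*chi_5, chi_1> = (1/24)[1*(4)*conj(1) + 1*(4)*conj(1) + 2*(3)*conj(1) + 2*(1)*conj(1) + 2*(0)*conj(1) + 2*(1)*conj(1) + 2*(3)*conj(1) + 6*(0)*conj(1) + 6*(0)*conj(1)]
      = (1/24)[(4) + (4) + (6) + (2) + (0) + (2) + (6) + (0) + (0)] = 24/24 = 1
  <chi_5*chi_5, chi_2> = (1/24)[1*(4)*conj(1) + 1*(4)*conj(1) + 2*(3)*conj(1) + 2*(1)*conj(1) + 2*(0)*conj(1) + 2*(1)*conj(1) + 2*(3)*conj(1) + 6*(0)*conj(-1) + 6*(0)*conj(-1)]
      = (1/24)[(4) + (4) + (6) + (2) + (0) + (2) + (6) + (0) + (0)] = 24/24 = 1
  <chi_5*chi_5, chi_3> = (1/24)[1*(4)*conj(1) + 1*(4)*conj(1) + 2*(3)*conj(-1) + 2*(1)*conj(1) + 2*(0)*conj(-1) + 2*(1)*conj(1) + 2*(3)*conj(-1) + 6*(0)*conj(1) + 6*(0)*conj(-1)]
      = (1/24)[(4) + (4) + (-6) + (2) + (0) + (2) + (-6) + (0) + (0)] = 0/24 = 0
  <chi_5*chi_5, chi_4> = (1/24)[1*(4)*conj(1) + 1*(4)*conj(1) + 2*(3)*conj(-1) + 2*(1)*conj(1) + 2*(0)*conj(-1) + 2*(1)*conj(1) + 2*(3)*conj(-1) + 6*(0)*conj(-1) + 6*(0)*conj(1)]
      = (1/24)[(4) + (4) + (-6) + (2) + (0) + (2) + (-6) + (0) + (0)] = 0/24 = 0
  <chi_5*chi_5, chi_5> = (1/24)[1*(4)*conj(2) + 1*(4)*conj(-2) + 2*(3)*conj(sqrt(3)) + 2*(1)*conj(1) + 2*(0)*conj(0) + 2*(1)*conj(-1) + 2*(3)*conj(-sqrt(3)) + 6*(0)*conj(0) + 6*(0)*conj(0)]
      = (1/24)[(8) + (-8) + (6*sqrt(3)) + (2) + (0) + (-2) + (-6*sqrt(3)) + (0) + (0)] = 0/24 = 0
  <chi_5*chi_5, chi_6> = (1/24)[1*(4)*conj(2) + 1*(4)*conj(2) + 2*(3)*conj(1) + 2*(1)*conj(-1) + 2*(0)*conj(-2) + 2*(1)*conj(-1) + 2*(3)*conj(1) + 6*(0)*conj(0) + 6*(0)*conj(0)]
      = (1/24)[(8) + (8) + (6) + (-2) + (0) + (-2) + (6) + (0) + (0)] = 24/24 = 1
  <chi_5*chi_5, chi_7> = (1/24)[1*(4)*conj(2) + 1*(4)*conj(-2) + 2*(3)*conj(0) + 2*(1)*conj(-2) + 2*(0)*conj(0) + 2*(1)*conj(2) + 2*(3)*conj(0) + 6*(0)*conj(0) + 6*(0)*conj(0)]
      = (1/24)[(8) + (-8) + (0) + (-4) + (0) + (4) + (0) + (0) + (0)] = 0/24 = 0
  <chi_5*chi_5, chi_8> = (1/24)[1*(4)*conj(2) + 1*(4)*conj(2) + 2*(3)*conj(-1) + 2*(1)*conj(-1) + 2*(0)*conj(2) + 2*(1)*conj(-1) + 2*(3)*conj(-1) + 6*(0)*conj(0) + 6*(0)*conj(0)]
      = (1/24)[(8) + (8) + (-6) + (-2) + (0) + (-2) + (-6) + (0) + (0)] = 0/24 = 0
  <chi_5*chi_5, chi_9> = (1/24)[1*(4)*conj(2) + 1*(4)*conj(-2) + 2*(3)*conj(-sqrt(3)) + 2*(1)*conj(1) + 2*(0)*conj(0) + 2*(1)*conj(-1) + 2*(3)*conj(sqrt(3)) + 6*(0)*conj(0) + 6*(0)*conj(0)]
      = (1/24)[(8) + (-8) + (-6*sqrt(3)) + (2) + (0) + (-2) + (6*sqrt(3)) + (0) + (0)] = 0/24 = 0
Hence the multiplicities are chi_1: 1, chi_2: 1, chi_6: 1. Dimension check: dim(chi_5)*dim(chi_5) = 2*2 = 4 and sum (mult * dim) = 1*1 + 1*1 + 1*2 = 4.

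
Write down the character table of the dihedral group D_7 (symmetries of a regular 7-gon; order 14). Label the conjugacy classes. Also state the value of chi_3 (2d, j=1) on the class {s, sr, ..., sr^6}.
Conjugacy classes: {e} of size 1, {r^1, r^6} of size 2, {r^2, r^5} of size 2, {r^3, r^4} of size 2, {s, sr, ..., sr^6} of size 7.
Character table:
  irrep \ class              {e} (size 1)  {r^1, r^6} (size 2)  {r^2, r^5} (size 2)  {r^3, r^4} (size 2)  {s, sr, ..., sr^6} (size 7)
  chi_1 (triv)               1             1                    1                    1                    1                          
  chi_2 (sign: r->1, s->-1)  1             1                    1                    1                    -1                         
  chi_3 (2d, j=1)            2             2*cos(2*pi/7)        -2*cos(3*pi/7)       -2*cos(pi/7)         0                          
  chi_4 (2d, j=2)            2             -2*cos(3*pi/7)       -2*cos(pi/7)         2*cos(2*pi/7)        0                          
  chi_5 (2d, j=3)            2             -2*cos(pi/7)         2*cos(2*pi/7)        -2*cos(3*pi/7)       0                          

Spot check: chi_3 (2d, j=1) on {s, sr, ..., sr^6} = 0.

Argument: D_7 has order 2*7 = 14 with 5 conjugacy classes, hence 5 irreducibles. Sum of squared dims 1 + 1 + 4 + 4 + 4 = 14 = |G|. Linear characters come from the abelianisation; the 2-dimensional irreps have character r^k -> 2*cos(2*pi*j*k/7), reflections -> 0.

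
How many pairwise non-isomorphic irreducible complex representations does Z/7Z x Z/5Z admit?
35

Working: The number of irreducible complex representations of a finite group equals its number of conjugacy classes. Z/7Z x Z/5Z is abelian of order 35, so every element is its own conjugacy class: 35 classes, so Z/7Z x Z/5Z (order 35) has exactly 35 irreducible complex representations.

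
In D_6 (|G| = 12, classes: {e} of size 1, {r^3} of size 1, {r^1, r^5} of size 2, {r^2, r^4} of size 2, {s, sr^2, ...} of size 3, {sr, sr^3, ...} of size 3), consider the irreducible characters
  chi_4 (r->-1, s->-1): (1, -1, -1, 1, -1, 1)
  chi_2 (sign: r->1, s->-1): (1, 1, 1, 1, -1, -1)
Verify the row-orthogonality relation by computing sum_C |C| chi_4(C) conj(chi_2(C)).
Sum = 0; so <chi_4, chi_2> = 0 (distinct irreducibles are orthogonal).

Explanation: Compute term by term over conjugacy classes (|C| * chi_4(C) * conj(chi_2(C))):
  1*(1)*conj(1) + 1*(-1)*conj(1) + 2*(-1)*conj(1) + 2*(1)*conj(1) + 3*(-1)*conj(-1) + 3*(1)*conj(-1)
  = (1) + (-1) + (-2) + (2) + (3) + (-3)
  = 0.
Dividing by |G| = 12 gives 0/12 = 0, matching the row-orthogonality relation <chi_4, chi_2> = [chi_4 = chi_2].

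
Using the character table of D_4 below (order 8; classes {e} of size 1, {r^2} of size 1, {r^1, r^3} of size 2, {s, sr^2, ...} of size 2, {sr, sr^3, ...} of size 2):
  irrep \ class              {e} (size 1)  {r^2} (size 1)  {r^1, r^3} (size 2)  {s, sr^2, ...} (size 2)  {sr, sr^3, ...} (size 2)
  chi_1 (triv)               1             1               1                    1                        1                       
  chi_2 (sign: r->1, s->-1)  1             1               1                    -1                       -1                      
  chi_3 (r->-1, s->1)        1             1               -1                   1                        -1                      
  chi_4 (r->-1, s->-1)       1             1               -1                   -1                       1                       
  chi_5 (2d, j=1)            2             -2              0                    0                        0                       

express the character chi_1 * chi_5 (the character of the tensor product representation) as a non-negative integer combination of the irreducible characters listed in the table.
chi_1 tensor chi_5 = chi_5 (all other irreducibles have multiplicity 0).

Derivation: The character of a tensor product is the pointwise product (chi_1 * chi_5)(C) = chi_1(C) * chi_5(C):
  {e}: (1)*(2), {r^2}: (1)*(-2), {r^1, r^3}: (1)*(0), {s, sr^2, ...}: (1)*(0), {sr, sr^3, ...}: (1)*(0)
so (chi_1 * chi_5) takes values
  {e} -> 2, {r^2} -> -2, {r^1, r^3} -> 0, {s, sr^2, ...} -> 0, {sr, sr^3, ...} -> 0.
Now take the inner product of this character with each irreducible chi from the table, <chi_1*chi_5, chi> = (1/8) sum_C |C| (chi_1*chi_5)(C) conj(chi(C)):
  <chi_1*chi_5, chi_1> = (1/8)[1*(2)*conj(1) + 1*(-2)*conj(1) + 2*(0)*conj(1) + 2*(0)*conj(1) + 2*(0)*conj(1)]
      = (1/8)[(2) + (-2) + (0) + (0) + (0)] = 0/8 = 0
  <chi_1*chi_5, chi_2> = (1/8)[1*(2)*conj(1) + 1*(-2)*conj(1) + 2*(0)*conj(1) + 2*(0)*conj(-1) + 2*(0)*conj(-1)]
      = (1/8)[(2) + (-2) + (0) + (0) + (0)] = 0/8 = 0
  <chi_1*chi_5, chi_3> = (1/8)[1*(2)*conj(1) + 1*(-2)*conj(1) + 2*(0)*conj(-1) + 2*(0)*conj(1) + 2*(0)*conj(-1)]
      = (1/8)[(2) + (-2) + (0) + (0) + (0)] = 0/8 = 0
  <chi_1*chi_5, chi_4> = (1/8)[1*(2)*conj(1) + 1*(-2)*conj(1) + 2*(0)*conj(-1) + 2*(0)*conj(-1) + 2*(0)*conj(1)]
      = (1/8)[(2) + (-2) + (0) + (0) + (0)] = 0/8 = 0
  <chi_1*chi_5, chi_5> = (1/8)[1*(2)*conj(2) + 1*(-2)*conj(-2) + 2*(0)*conj(0) + 2*(0)*conj(0) + 2*(0)*conj(0)]
      = (1/8)[(4) + (4) + (0) + (0) + (0)] = 8/8 = 1
Hence the multiplicities are chi_5: 1. Dimension check: dim(chi_1)*dim(chi_5) = 1*2 = 2 and sum (mult * dim) = 1*2 = 2.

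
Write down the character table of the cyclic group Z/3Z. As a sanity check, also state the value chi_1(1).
Character table of Z/3Z (irreps indexed chi_0,...,chi_2 with chi_k(m) = zeta_3^(k*m), zeta_3 = exp(2*pi*i/3)):
  irrep \ class  {0} (size 1)  {1} (size 1)    {2} (size 1)  
  chi_0          1             1               1             
  chi_1          1             exp(2*I*pi/3)   exp(-2*I*pi/3)
  chi_2          1             exp(-2*I*pi/3)  exp(2*I*pi/3) 

Spot check: chi_1(1) = zeta_3^(1*1) = zeta_3^1 = exp(2*I*pi/3).

Explanation: Z/3Z is abelian, so all 3 irreducible complex representations are 1-dimensional. They are given by chi_k(m) = zeta_3^(k*m) for k = 0,...,2. Row orthogonality: sum_m chi_k(m) conj(chi_l(m)) = 3 * [k = l].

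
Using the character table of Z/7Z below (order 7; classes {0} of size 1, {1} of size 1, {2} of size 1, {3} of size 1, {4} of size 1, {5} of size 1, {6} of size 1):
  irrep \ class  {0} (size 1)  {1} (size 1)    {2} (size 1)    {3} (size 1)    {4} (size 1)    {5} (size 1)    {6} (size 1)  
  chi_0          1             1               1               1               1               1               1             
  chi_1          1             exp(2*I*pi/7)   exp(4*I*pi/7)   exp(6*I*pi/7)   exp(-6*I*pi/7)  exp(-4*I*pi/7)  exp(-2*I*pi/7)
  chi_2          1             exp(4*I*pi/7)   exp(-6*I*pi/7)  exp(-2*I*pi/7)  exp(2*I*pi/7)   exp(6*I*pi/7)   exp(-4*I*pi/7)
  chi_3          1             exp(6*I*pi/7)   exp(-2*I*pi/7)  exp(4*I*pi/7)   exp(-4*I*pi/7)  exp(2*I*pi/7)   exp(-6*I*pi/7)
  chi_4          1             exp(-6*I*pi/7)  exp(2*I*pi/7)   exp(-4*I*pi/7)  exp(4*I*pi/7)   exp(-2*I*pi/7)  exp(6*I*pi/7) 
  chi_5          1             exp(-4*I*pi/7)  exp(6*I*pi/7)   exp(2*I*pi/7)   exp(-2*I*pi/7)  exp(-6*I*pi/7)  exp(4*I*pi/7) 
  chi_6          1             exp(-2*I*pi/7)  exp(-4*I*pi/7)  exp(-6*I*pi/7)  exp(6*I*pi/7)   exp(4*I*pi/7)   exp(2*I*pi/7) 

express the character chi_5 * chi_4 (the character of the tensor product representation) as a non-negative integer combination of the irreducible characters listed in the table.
chi_5 tensor chi_4 = chi_2 (all other irreducibles have multiplicity 0).

Reasoning: The character of a tensor product is the pointwise product (chi_5 * chi_4)(C) = chi_5(C) * chi_4(C):
  {0}: (1)*(1), {1}: (exp(-4*I*pi/7))*(exp(-6*I*pi/7)), {2}: (exp(6*I*pi/7))*(exp(2*I*pi/7)), {3}: (exp(2*I*pi/7))*(exp(-4*I*pi/7)), {4}: (exp(-2*I*pi/7))*(exp(4*I*pi/7)), {5}: (exp(-6*I*pi/7))*(exp(-2*I*pi/7)), {6}: (exp(4*I*pi/7))*(exp(6*I*pi/7))
so (chi_5 * chi_4) takes values
  {0} -> 1, {1} -> exp(4*I*pi/7), {2} -> exp(-6*I*pi/7), {3} -> exp(-2*I*pi/7), {4} -> exp(2*I*pi/7), {5} -> exp(6*I*pi/7), {6} -> exp(-4*I*pi/7).
Now take the inner product of this character with each irreducible chi from the table, <chi_5*chi_4, chi> = (1/7) sum_C |C| (chi_5*chi_4)(C) conj(chi(C)):
  <chi_5*chi_4, chi_0> = (1/7)[1*(1)*conj(1) + 1*(exp(4*I*pi/7))*conj(1) + 1*(exp(-6*I*pi/7))*conj(1) + 1*(exp(-2*I*pi/7))*conj(1) + 1*(exp(2*I*pi/7))*conj(1) + 1*(exp(6*I*pi/7))*conj(1) + 1*(exp(-4*I*pi/7))*conj(1)]
      = (1/7)[(1) + (exp(4*I*pi/7)) + (exp(-6*I*pi/7)) + (exp(-2*I*pi/7)) + (exp(2*I*pi/7)) + (exp(6*I*pi/7)) + (exp(-4*I*pi/7))] = 0/7 = 0
  <chi_5*chi_4, chi_1> = (1/7)[1*(1)*conj(1) + 1*(exp(4*I*pi/7))*conj(exp(2*I*pi/7)) + 1*(exp(-6*I*pi/7))*conj(exp(4*I*pi/7)) + 1*(exp(-2*I*pi/7))*conj(exp(6*I*pi/7)) + 1*(exp(2*I*pi/7))*conj(exp(-6*I*pi/7)) + 1*(exp(6*I*pi/7))*conj(exp(-4*I*pi/7)) + 1*(exp(-4*I*pi/7))*conj(exp(-2*I*pi/7))]
      = (1/7)[(1) + (exp(2*I*pi/7)) + (exp(4*I*pi/7)) + (exp(6*I*pi/7)) + (exp(-6*I*pi/7)) + (exp(-4*I*pi/7)) + (exp(-2*I*pi/7))] = 0/7 = 0
  <chi_5*chi_4, chi_2> = (1/7)[1*(1)*conj(1) + 1*(exp(4*I*pi/7))*conj(exp(4*I*pi/7)) + 1*(exp(-6*I*pi/7))*conj(exp(-6*I*pi/7)) + 1*(exp(-2*I*pi/7))*conj(exp(-2*I*pi/7)) + 1*(exp(2*I*pi/7))*conj(exp(2*I*pi/7)) + 1*(exp(6*I*pi/7))*conj(exp(6*I*pi/7)) + 1*(exp(-4*I*pi/7))*conj(exp(-4*I*pi/7))]
      = (1/7)[(1) + (1) + (1) + (1) + (1) + (1) + (1)] = 7/7 = 1
  <chi_5*chi_4, chi_3> = (1/7)[1*(1)*conj(1) + 1*(exp(4*I*pi/7))*conj(exp(6*I*pi/7)) + 1*(exp(-6*I*pi/7))*conj(exp(-2*I*pi/7)) + 1*(exp(-2*I*pi/7))*conj(exp(4*I*pi/7)) + 1*(exp(2*I*pi/7))*conj(exp(-4*I*pi/7)) + 1*(exp(6*I*pi/7))*conj(exp(2*I*pi/7)) + 1*(exp(-4*I*pi/7))*conj(exp(-6*I*pi/7))]
      = (1/7)[(1) + (exp(-2*I*pi/7)) + (exp(-4*I*pi/7)) + (exp(-6*I*pi/7)) + (exp(6*I*pi/7)) + (exp(4*I*pi/7)) + (exp(2*I*pi/7))] = 0/7 = 0
  <chi_5*chi_4, chi_4> = (1/7)[1*(1)*conj(1) + 1*(exp(4*I*pi/7))*conj(exp(-6*I*pi/7)) + 1*(exp(-6*I*pi/7))*conj(exp(2*I*pi/7)) + 1*(exp(-2*I*pi/7))*conj(exp(-4*I*pi/7)) + 1*(exp(2*I*pi/7))*conj(exp(4*I*pi/7)) + 1*(exp(6*I*pi/7))*conj(exp(-2*I*pi/7)) + 1*(exp(-4*I*pi/7))*conj(exp(6*I*pi/7))]
      = (1/7)[(1) + (exp(-4*I*pi/7)) + (exp(6*I*pi/7)) + (exp(2*I*pi/7)) + (exp(-2*I*pi/7)) + (exp(-6*I*pi/7)) + (exp(4*I*pi/7))] = 0/7 = 0
  <chi_5*chi_4, chi_5> = (1/7)[1*(1)*conj(1) + 1*(exp(4*I*pi/7))*conj(exp(-4*I*pi/7)) + 1*(exp(-6*I*pi/7))*conj(exp(6*I*pi/7)) + 1*(exp(-2*I*pi/7))*conj(exp(2*I*pi/7)) + 1*(exp(2*I*pi/7))*conj(exp(-2*I*pi/7)) + 1*(exp(6*I*pi/7))*conj(exp(-6*I*pi/7)) + 1*(exp(-4*I*pi/7))*conj(exp(4*I*pi/7))]
      = (1/7)[(1) + (exp(-6*I*pi/7)) + (exp(2*I*pi/7)) + (exp(-4*I*pi/7)) + (exp(4*I*pi/7)) + (exp(-2*I*pi/7)) + (exp(6*I*pi/7))] = 0/7 = 0
  <chi_5*chi_4, chi_6> = (1/7)[1*(1)*conj(1) + 1*(exp(4*I*pi/7))*conj(exp(-2*I*pi/7)) + 1*(exp(-6*I*pi/7))*conj(exp(-4*I*pi/7)) + 1*(exp(-2*I*pi/7))*conj(exp(-6*I*pi/7)) + 1*(exp(2*I*pi/7))*conj(exp(6*I*pi/7)) + 1*(exp(6*I*pi/7))*conj(exp(4*I*pi/7)) + 1*(exp(-4*I*pi/7))*conj(exp(2*I*pi/7))]
      = (1/7)[(1) + (exp(6*I*pi/7)) + (exp(-2*I*pi/7)) + (exp(4*I*pi/7)) + (exp(-4*I*pi/7)) + (exp(2*I*pi/7)) + (exp(-6*I*pi/7))] = 0/7 = 0
(Exp terms are combined using exp(i*s)*conj(exp(i*t)) = exp(i*(s-t)), and sums of them are collapsed using the identity that for every m > 1 the m distinct m-th roots of unity sum to 0, e.g. 1 + exp(2*I*pi/3) + exp(-2*I*pi/3) = 0.)
Hence the multiplicities are chi_2: 1. Dimension check: dim(chi_5)*dim(chi_4) = 1*1 = 1 and sum (mult * dim) = 1*1 = 1.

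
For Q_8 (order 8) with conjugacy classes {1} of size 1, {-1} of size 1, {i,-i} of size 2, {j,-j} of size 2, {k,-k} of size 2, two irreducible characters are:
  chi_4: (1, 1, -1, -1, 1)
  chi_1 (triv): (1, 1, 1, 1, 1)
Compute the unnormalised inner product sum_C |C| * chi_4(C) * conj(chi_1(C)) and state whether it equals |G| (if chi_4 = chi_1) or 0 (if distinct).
Sum = 0; so <chi_4, chi_1> = 0 (distinct irreducibles are orthogonal).

Details: Compute term by term over conjugacy classes (|C| * chi_4(C) * conj(chi_1(C))):
  1*(1)*conj(1) + 1*(1)*conj(1) + 2*(-1)*conj(1) + 2*(-1)*conj(1) + 2*(1)*conj(1)
  = (1) + (1) + (-2) + (-2) + (2)
  = 0.
Dividing by |G| = 8 gives 0/8 = 0, matching the row-orthogonality relation <chi_4, chi_1> = [chi_4 = chi_1].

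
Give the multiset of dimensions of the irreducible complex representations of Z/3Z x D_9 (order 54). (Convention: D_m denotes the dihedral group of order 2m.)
Dimensions: 1, 1, 1, 1, 1, 1, 2, 2, 2, 2, 2, 2, 2, 2, 2, 2, 2, 2

Justification: There are 18 irreducibles (= number of conjugacy classes). Their dimensions d_i satisfy sum d_i^2 = |G| = 54: 1 + 1 + 1 + 1 + 1 + 1 + 4 + 4 + 4 + 4 + 4 + 4 + 4 + 4 + 4 + 4 + 4 + 4 = 54. (For the product with Z/3Z: each of the 3 1-dim characters of Z/3Z tensors with each irrep of D_9, giving 3 copies of each D_9-dimension.)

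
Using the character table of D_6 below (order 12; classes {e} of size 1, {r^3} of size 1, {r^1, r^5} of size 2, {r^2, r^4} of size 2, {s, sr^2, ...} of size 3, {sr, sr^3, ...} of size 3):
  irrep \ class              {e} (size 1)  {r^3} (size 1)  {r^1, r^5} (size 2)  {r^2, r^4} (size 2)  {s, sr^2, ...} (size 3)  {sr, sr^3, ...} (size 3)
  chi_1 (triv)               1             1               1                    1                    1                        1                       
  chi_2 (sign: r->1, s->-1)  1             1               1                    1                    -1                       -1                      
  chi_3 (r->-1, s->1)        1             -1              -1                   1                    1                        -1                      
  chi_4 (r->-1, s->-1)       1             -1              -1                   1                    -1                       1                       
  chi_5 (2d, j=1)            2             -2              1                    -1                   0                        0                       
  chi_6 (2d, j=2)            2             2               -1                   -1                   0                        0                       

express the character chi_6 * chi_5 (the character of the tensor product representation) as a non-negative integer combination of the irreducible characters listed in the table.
chi_6 tensor chi_5 = chi_3 + chi_4 + chi_5 (all other irreducibles have multiplicity 0).

Solution. The character of a tensor product is the pointwise product (chi_6 * chi_5)(C) = chi_6(C) * chi_5(C):
  {e}: (2)*(2), {r^3}: (2)*(-2), {r^1, r^5}: (-1)*(1), {r^2, r^4}: (-1)*(-1), {s, sr^2, ...}: (0)*(0), {sr, sr^3, ...}: (0)*(0)
so (chi_6 * chi_5) takes values
  {e} -> 4, {r^3} -> -4, {r^1, r^5} -> -1, {r^2, r^4} -> 1, {s, sr^2, ...} -> 0, {sr, sr^3, ...} -> 0.
Now take the inner product of this character with each irreducible chi from the table, <chi_6*chi_5, chi> = (1/12) sum_C |C| (chi_6*chi_5)(C) conj(chi(C)):
  <chi_6*chi_5, chi_1> = (1/12)[1*(4)*conj(1) + 1*(-4)*conj(1) + 2*(-1)*conj(1) + 2*(1)*conj(1) + 3*(0)*conj(1) + 3*(0)*conj(1)]
      = (1/12)[(4) + (-4) + (-2) + (2) + (0) + (0)] = 0/12 = 0
  <chi_6*chi_5, chi_2> = (1/12)[1*(4)*conj(1) + 1*(-4)*conj(1) + 2*(-1)*conj(1) + 2*(1)*conj(1) + 3*(0)*conj(-1) + 3*(0)*conj(-1)]
      = (1/12)[(4) + (-4) + (-2) + (2) + (0) + (0)] = 0/12 = 0
  <chi_6*chi_5, chi_3> = (1/12)[1*(4)*conj(1) + 1*(-4)*conj(-1) + 2*(-1)*conj(-1) + 2*(1)*conj(1) + 3*(0)*conj(1) + 3*(0)*conj(-1)]
      = (1/12)[(4) + (4) + (2) + (2) + (0) + (0)] = 12/12 = 1
  <chi_6*chi_5, chi_4> = (1/12)[1*(4)*conj(1) + 1*(-4)*conj(-1) + 2*(-1)*conj(-1) + 2*(1)*conj(1) + 3*(0)*conj(-1) + 3*(0)*conj(1)]
      = (1/12)[(4) + (4) + (2) + (2) + (0) + (0)] = 12/12 = 1
  <chi_6*chi_5, chi_5> = (1/12)[1*(4)*conj(2) + 1*(-4)*conj(-2) + 2*(-1)*conj(1) + 2*(1)*conj(-1) + 3*(0)*conj(0) + 3*(0)*conj(0)]
      = (1/12)[(8) + (8) + (-2) + (-2) + (0) + (0)] = 12/12 = 1
  <chi_6*chi_5, chi_6> = (1/12)[1*(4)*conj(2) + 1*(-4)*conj(2) + 2*(-1)*conj(-1) + 2*(1)*conj(-1) + 3*(0)*conj(0) + 3*(0)*conj(0)]
      = (1/12)[(8) + (-8) + (2) + (-2) + (0) + (0)] = 0/12 = 0
Hence the multiplicities are chi_3: 1, chi_4: 1, chi_5: 1. Dimension check: dim(chi_6)*dim(chi_5) = 2*2 = 4 and sum (mult * dim) = 1*1 + 1*1 + 1*2 = 4.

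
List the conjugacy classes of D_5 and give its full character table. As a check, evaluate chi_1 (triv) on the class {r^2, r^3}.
Conjugacy classes: {e} of size 1, {r^1, r^4} of size 2, {r^2, r^3} of size 2, {s, sr, ..., sr^4} of size 5.
Character table:
  irrep \ class              {e} (size 1)  {r^1, r^4} (size 2)  {r^2, r^3} (size 2)  {s, sr, ..., sr^4} (size 5)
  chi_1 (triv)               1             1                    1                    1                          
  chi_2 (sign: r->1, s->-1)  1             1                    1                    -1                         
  chi_3 (2d, j=1)            2             -1/2 + sqrt(5)/2     -sqrt(5)/2 - 1/2     0                          
  chi_4 (2d, j=2)            2             -sqrt(5)/2 - 1/2     -1/2 + sqrt(5)/2     0                          

Spot check: chi_1 (triv) on {r^2, r^3} = 1.

Explanation: D_5 has order 2*5 = 10 with 4 conjugacy classes, hence 4 irreducibles. Sum of squared dims 1 + 1 + 4 + 4 = 10 = |G|. Linear characters come from the abelianisation; the 2-dimensional irreps have character r^k -> 2*cos(2*pi*j*k/5), reflections -> 0.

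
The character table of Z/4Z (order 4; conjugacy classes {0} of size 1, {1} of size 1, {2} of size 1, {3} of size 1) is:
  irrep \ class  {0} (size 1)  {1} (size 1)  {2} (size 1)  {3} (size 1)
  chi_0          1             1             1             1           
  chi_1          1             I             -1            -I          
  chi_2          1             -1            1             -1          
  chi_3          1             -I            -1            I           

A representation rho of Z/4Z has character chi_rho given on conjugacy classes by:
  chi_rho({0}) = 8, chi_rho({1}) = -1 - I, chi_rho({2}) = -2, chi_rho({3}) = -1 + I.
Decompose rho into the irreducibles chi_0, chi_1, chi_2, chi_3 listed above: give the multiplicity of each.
Multiplicities: chi_0: 1, chi_1: 2, chi_2: 2, chi_3: 3.

Explanation: Use <chi_rho, chi> = (1/|G|) sum_C |C| * chi_rho(C) * conj(chi(C)) with |G| = 4 for each irreducible chi in the table:
  <chi_rho, chi_0> = (1/4)[1*(8)*conj(1) + 1*(-1 - I)*conj(1) + 1*(-2)*conj(1) + 1*(-1 + I)*conj(1)]
      = (1/4)[(8) + (-1 - I) + (-2) + (-1 + I)] = 4/4 = 1
  <chi_rho, chi_1> = (1/4)[1*(8)*conj(1) + 1*(-1 - I)*conj(I) + 1*(-2)*conj(-1) + 1*(-1 + I)*conj(-I)]
      = (1/4)[(8) + (-1 + I) + (2) + (-1 - I)] = 8/4 = 2
  <chi_rho, chi_2> = (1/4)[1*(8)*conj(1) + 1*(-1 - I)*conj(-1) + 1*(-2)*conj(1) + 1*(-1 + I)*conj(-1)]
      = (1/4)[(8) + (1 + I) + (-2) + (1 - I)] = 8/4 = 2
  <chi_rho, chi_3> = (1/4)[1*(8)*conj(1) + 1*(-1 - I)*conj(-I) + 1*(-2)*conj(-1) + 1*(-1 + I)*conj(I)]
      = (1/4)[(8) + (1 - I) + (2) + (1 + I)] = 12/4 = 3
(Exp terms are combined using exp(i*s)*conj(exp(i*t)) = exp(i*(s-t)), and sums of them are collapsed using the identity that for every m > 1 the m distinct m-th roots of unity sum to 0, e.g. 1 + exp(2*I*pi/3) + exp(-2*I*pi/3) = 0.)
Dimension check: dim(rho) = sum (mult * dim) = 1*1 + 2*1 + 2*1 + 3*1 = 8 = chi_rho(e) = 8.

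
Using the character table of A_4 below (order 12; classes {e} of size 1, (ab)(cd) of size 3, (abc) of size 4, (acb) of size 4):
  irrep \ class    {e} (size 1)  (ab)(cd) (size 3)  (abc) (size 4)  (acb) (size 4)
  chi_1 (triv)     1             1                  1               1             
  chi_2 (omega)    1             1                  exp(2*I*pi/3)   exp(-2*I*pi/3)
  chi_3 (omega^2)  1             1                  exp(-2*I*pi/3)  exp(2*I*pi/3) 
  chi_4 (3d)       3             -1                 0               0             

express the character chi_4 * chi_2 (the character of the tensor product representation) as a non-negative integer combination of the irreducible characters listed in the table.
chi_4 tensor chi_2 = chi_4 (all other irreducibles have multiplicity 0).

Proof sketch: The character of a tensor product is the pointwise product (chi_4 * chi_2)(C) = chi_4(C) * chi_2(C):
  {e}: (3)*(1), (ab)(cd): (-1)*(1), (abc): (0)*(exp(2*I*pi/3)), (acb): (0)*(exp(-2*I*pi/3))
so (chi_4 * chi_2) takes values
  {e} -> 3, (ab)(cd) -> -1, (abc) -> 0, (acb) -> 0.
Now take the inner product of this character with each irreducible chi from the table, <chi_4*chi_2, chi> = (1/12) sum_C |C| (chi_4*chi_2)(C) conj(chi(C)):
  <chi_4*chi_2, chi_1> = (1/12)[1*(3)*conj(1) + 3*(-1)*conj(1) + 4*(0)*conj(1) + 4*(0)*conj(1)]
      = (1/12)[(3) + (-3) + (0) + (0)] = 0/12 = 0
  <chi_4*chi_2, chi_2> = (1/12)[1*(3)*conj(1) + 3*(-1)*conj(1) + 4*(0)*conj(exp(2*I*pi/3)) + 4*(0)*conj(exp(-2*I*pi/3))]
      = (1/12)[(3) + (-3) + (0) + (0)] = 0/12 = 0
  <chi_4*chi_2, chi_3> = (1/12)[1*(3)*conj(1) + 3*(-1)*conj(1) + 4*(0)*conj(exp(-2*I*pi/3)) + 4*(0)*conj(exp(2*I*pi/3))]
      = (1/12)[(3) + (-3) + (0) + (0)] = 0/12 = 0
  <chi_4*chi_2, chi_4> = (1/12)[1*(3)*conj(3) + 3*(-1)*conj(-1) + 4*(0)*conj(0) + 4*(0)*conj(0)]
      = (1/12)[(9) + (3) + (0) + (0)] = 12/12 = 1
(Exp terms are combined using exp(i*s)*conj(exp(i*t)) = exp(i*(s-t)), and sums of them are collapsed using the identity that for every m > 1 the m distinct m-th roots of unity sum to 0, e.g. 1 + exp(2*I*pi/3) + exp(-2*I*pi/3) = 0.)
Hence the multiplicities are chi_4: 1. Dimension check: dim(chi_4)*dim(chi_2) = 3*1 = 3 and sum (mult * dim) = 1*3 = 3.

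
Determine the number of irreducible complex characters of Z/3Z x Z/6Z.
18

Justification: The number of irreducible complex representations of a finite group equals its number of conjugacy classes. Z/3Z x Z/6Z is abelian of order 18, so every element is its own conjugacy class: 18 classes, so Z/3Z x Z/6Z (order 18) has exactly 18 irreducible complex representations.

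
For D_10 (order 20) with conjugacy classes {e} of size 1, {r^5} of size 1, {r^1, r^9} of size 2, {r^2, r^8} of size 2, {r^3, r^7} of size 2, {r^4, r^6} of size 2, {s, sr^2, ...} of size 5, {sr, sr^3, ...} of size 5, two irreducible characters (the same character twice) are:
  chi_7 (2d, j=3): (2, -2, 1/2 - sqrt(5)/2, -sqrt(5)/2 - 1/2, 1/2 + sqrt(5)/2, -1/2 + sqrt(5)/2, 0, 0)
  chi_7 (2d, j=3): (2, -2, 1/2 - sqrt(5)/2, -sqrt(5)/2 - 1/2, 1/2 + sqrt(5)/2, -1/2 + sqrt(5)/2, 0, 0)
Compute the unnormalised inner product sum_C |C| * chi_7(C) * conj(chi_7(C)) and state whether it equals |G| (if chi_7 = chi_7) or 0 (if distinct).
Sum = 20 = |G| = 20; so <chi_7, chi_7> = 1 (norm-1 confirms irreducibility).

Reasoning: Compute term by term over conjugacy classes (|C| * chi_7(C) * conj(chi_7(C))):
  1*(2)*conj(2) + 1*(-2)*conj(-2) + 2*(1/2 - sqrt(5)/2)*conj(1/2 - sqrt(5)/2) + 2*(-sqrt(5)/2 - 1/2)*conj(-sqrt(5)/2 - 1/2) + 2*(1/2 + sqrt(5)/2)*conj(1/2 + sqrt(5)/2) + 2*(-1/2 + sqrt(5)/2)*conj(-1/2 + sqrt(5)/2) + 5*(0)*conj(0) + 5*(0)*conj(0)
  = (4) + (4) + (3 - sqrt(5)) + (sqrt(5) + 3) + (sqrt(5) + 3) + (3 - sqrt(5)) + (0) + (0)
  = 20.
Dividing by |G| = 20 gives 20/20 = 1, matching the row-orthogonality relation <chi_7, chi_7> = [chi_7 = chi_7].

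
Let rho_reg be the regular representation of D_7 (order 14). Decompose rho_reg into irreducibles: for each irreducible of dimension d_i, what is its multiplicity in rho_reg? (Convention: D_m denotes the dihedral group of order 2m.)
Each irreducible V_i of dimension d_i appears with multiplicity d_i, i.e. rho_reg = (direct sum over all irreducibles V_i) d_i V_i. The irreducible dimensions for D_7 are 1, 1, 2, 2, 2: 2 irreducibles of dimension 1, each with multiplicity 1; 3 irreducibles of dimension 2, each with multiplicity 2. Total dimension 2*1*1 + 3*2*2 = 14 = |G|.

Why: General theorem: in the regular representation of a finite group G, each irreducible appears with multiplicity equal to its dimension. Check: dim(rho_reg) = sum d_i^2 = 1 + 1 + 4 + 4 + 4 = 14 = |G|.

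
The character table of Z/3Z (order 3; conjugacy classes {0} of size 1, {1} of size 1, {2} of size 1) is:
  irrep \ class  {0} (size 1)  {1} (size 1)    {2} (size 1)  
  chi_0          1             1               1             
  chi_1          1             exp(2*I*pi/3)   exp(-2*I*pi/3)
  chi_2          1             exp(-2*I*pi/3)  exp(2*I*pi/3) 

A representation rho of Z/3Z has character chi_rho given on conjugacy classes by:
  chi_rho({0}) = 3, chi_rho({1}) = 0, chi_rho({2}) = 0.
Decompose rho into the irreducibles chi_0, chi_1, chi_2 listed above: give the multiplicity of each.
Multiplicities: chi_0: 1, chi_1: 1, chi_2: 1.

Argument: Use <chi_rho, chi> = (1/|G|) sum_C |C| * chi_rho(C) * conj(chi(C)) with |G| = 3 for each irreducible chi in the table:
  <chi_rho, chi_0> = (1/3)[1*(3)*conj(1) + 1*(0)*conj(1) + 1*(0)*conj(1)]
      = (1/3)[(3) + (0) + (0)] = 3/3 = 1
  <chi_rho, chi_1> = (1/3)[1*(3)*conj(1) + 1*(0)*conj(exp(2*I*pi/3)) + 1*(0)*conj(exp(-2*I*pi/3))]
      = (1/3)[(3) + (0) + (0)] = 3/3 = 1
  <chi_rho, chi_2> = (1/3)[1*(3)*conj(1) + 1*(0)*conj(exp(-2*I*pi/3)) + 1*(0)*conj(exp(2*I*pi/3))]
      = (1/3)[(3) + (0) + (0)] = 3/3 = 1
(Exp terms are combined using exp(i*s)*conj(exp(i*t)) = exp(i*(s-t)), and sums of them are collapsed using the identity that for every m > 1 the m distinct m-th roots of unity sum to 0, e.g. 1 + exp(2*I*pi/3) + exp(-2*I*pi/3) = 0.)
Dimension check: dim(rho) = sum (mult * dim) = 1*1 + 1*1 + 1*1 = 3 = chi_rho(e) = 3.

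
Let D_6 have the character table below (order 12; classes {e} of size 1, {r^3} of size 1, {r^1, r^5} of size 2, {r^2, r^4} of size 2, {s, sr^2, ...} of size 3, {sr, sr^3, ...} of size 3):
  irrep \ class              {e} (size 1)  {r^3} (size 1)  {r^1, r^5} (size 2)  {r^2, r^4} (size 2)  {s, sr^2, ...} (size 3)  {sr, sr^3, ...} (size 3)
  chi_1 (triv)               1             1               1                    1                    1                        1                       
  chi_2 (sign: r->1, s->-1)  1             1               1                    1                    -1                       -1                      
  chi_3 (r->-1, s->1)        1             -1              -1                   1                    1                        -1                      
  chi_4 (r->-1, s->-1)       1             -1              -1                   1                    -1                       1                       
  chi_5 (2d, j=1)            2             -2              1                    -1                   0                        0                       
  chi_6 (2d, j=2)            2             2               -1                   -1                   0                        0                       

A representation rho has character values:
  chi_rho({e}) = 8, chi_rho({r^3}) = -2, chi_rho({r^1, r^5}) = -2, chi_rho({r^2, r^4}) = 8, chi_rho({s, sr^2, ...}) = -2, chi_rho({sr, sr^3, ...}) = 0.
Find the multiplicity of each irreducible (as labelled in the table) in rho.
Multiplicities: chi_1: 1, chi_2: 2, chi_3: 2, chi_4: 3, chi_5: 0, chi_6: 0.

Why: Use <chi_rho, chi> = (1/|G|) sum_C |C| * chi_rho(C) * conj(chi(C)) with |G| = 12 for each irreducible chi in the table:
  <chi_rho, chi_1> = (1/12)[1*(8)*conj(1) + 1*(-2)*conj(1) + 2*(-2)*conj(1) + 2*(8)*conj(1) + 3*(-2)*conj(1) + 3*(0)*conj(1)]
      = (1/12)[(8) + (-2) + (-4) + (16) + (-6) + (0)] = 12/12 = 1
  <chi_rho, chi_2> = (1/12)[1*(8)*conj(1) + 1*(-2)*conj(1) + 2*(-2)*conj(1) + 2*(8)*conj(1) + 3*(-2)*conj(-1) + 3*(0)*conj(-1)]
      = (1/12)[(8) + (-2) + (-4) + (16) + (6) + (0)] = 24/12 = 2
  <chi_rho, chi_3> = (1/12)[1*(8)*conj(1) + 1*(-2)*conj(-1) + 2*(-2)*conj(-1) + 2*(8)*conj(1) + 3*(-2)*conj(1) + 3*(0)*conj(-1)]
      = (1/12)[(8) + (2) + (4) + (16) + (-6) + (0)] = 24/12 = 2
  <chi_rho, chi_4> = (1/12)[1*(8)*conj(1) + 1*(-2)*conj(-1) + 2*(-2)*conj(-1) + 2*(8)*conj(1) + 3*(-2)*conj(-1) + 3*(0)*conj(1)]
      = (1/12)[(8) + (2) + (4) + (16) + (6) + (0)] = 36/12 = 3
  <chi_rho, chi_5> = (1/12)[1*(8)*conj(2) + 1*(-2)*conj(-2) + 2*(-2)*conj(1) + 2*(8)*conj(-1) + 3*(-2)*conj(0) + 3*(0)*conj(0)]
      = (1/12)[(16) + (4) + (-4) + (-16) + (0) + (0)] = 0/12 = 0
  <chi_rho, chi_6> = (1/12)[1*(8)*conj(2) + 1*(-2)*conj(2) + 2*(-2)*conj(-1) + 2*(8)*conj(-1) + 3*(-2)*conj(0) + 3*(0)*conj(0)]
      = (1/12)[(16) + (-4) + (4) + (-16) + (0) + (0)] = 0/12 = 0
Dimension check: dim(rho) = sum (mult * dim) = 1*1 + 2*1 + 2*1 + 3*1 + 0*2 + 0*2 = 8 = chi_rho(e) = 8.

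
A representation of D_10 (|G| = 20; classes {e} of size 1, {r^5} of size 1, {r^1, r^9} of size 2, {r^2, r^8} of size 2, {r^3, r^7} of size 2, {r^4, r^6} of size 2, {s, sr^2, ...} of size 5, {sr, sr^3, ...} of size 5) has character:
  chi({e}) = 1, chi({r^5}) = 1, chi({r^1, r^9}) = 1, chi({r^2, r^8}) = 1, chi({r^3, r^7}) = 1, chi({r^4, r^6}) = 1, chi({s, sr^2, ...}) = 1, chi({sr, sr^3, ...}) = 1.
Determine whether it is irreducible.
Irreducible: <chi, chi> = 1.

Details: <chi, chi> = (1/|G|) sum_C |C| * |chi(C)|^2 = (1/20)[1*|1|^2 + 1*|1|^2 + 2*|1|^2 + 2*|1|^2 + 2*|1|^2 + 2*|1|^2 + 5*|1|^2 + 5*|1|^2]
  = (1/20)[(1) + (1) + (2) + (2) + (2) + (2) + (5) + (5)] = 20/20 = 1.
A character is irreducible iff <chi, chi> = 1, so this representation is irreducible.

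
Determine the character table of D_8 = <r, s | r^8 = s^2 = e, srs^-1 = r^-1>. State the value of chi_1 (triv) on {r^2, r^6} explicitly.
Conjugacy classes: {e} of size 1, {r^4} of size 1, {r^1, r^7} of size 2, {r^2, r^6} of size 2, {r^3, r^5} of size 2, {s, sr^2, ...} of size 4, {sr, sr^3, ...} of size 4.
Character table:
  irrep \ class              {e} (size 1)  {r^4} (size 1)  {r^1, r^7} (size 2)  {r^2, r^6} (size 2)  {r^3, r^5} (size 2)  {s, sr^2, ...} (size 4)  {sr, sr^3, ...} (size 4)
  chi_1 (triv)               1             1               1                    1                    1                    1                        1                       
  chi_2 (sign: r->1, s->-1)  1             1               1                    1                    1                    -1                       -1                      
  chi_3 (r->-1, s->1)        1             1               -1                   1                    -1                   1                        -1                      
  chi_4 (r->-1, s->-1)       1             1               -1                   1                    -1                   -1                       1                       
  chi_5 (2d, j=1)            2             -2              sqrt(2)              0                    -sqrt(2)             0                        0                       
  chi_6 (2d, j=2)            2             2               0                    -2                   0                    0                        0                       
  chi_7 (2d, j=3)            2             -2              -sqrt(2)             0                    sqrt(2)              0                        0                       

Spot check: chi_1 (triv) on {r^2, r^6} = 1.

D_8 has order 2*8 = 16 with 7 conjugacy classes, hence 7 irreducibles. Sum of squared dims 1 + 1 + 1 + 1 + 4 + 4 + 4 = 16 = |G|. Linear characters come from the abelianisation; the 2-dimensional irreps have character r^k -> 2*cos(2*pi*j*k/8), reflections -> 0.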